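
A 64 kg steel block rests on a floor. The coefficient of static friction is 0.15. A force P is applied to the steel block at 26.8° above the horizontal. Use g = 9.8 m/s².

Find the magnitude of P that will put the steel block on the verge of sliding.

N = m g − P sin α (the pull lifts the steel block).
At impending slip, P cos α = μ_s N = μ_s (m g − P sin α).
Solving: P (cos α + μ_s sin α) = μ_s m g → P = 0.15×627/(cos 26.8° + 0.15 sin 26.8°) = 94.1/0.9602 = 98 N.

P ≈ 98 N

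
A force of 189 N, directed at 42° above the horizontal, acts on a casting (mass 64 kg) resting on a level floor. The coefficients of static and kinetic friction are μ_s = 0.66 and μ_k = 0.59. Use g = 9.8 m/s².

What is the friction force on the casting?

N = m g − P sin α = 627.2 − 189×sin 42° = 500.7 N.
The horizontal driving force is P cos α = 140.5 N, so equilibrium needs friction f = 140.5 N.
μ_s N = 0.66 × 500.7 = 330.5 N.
140.5 ≤ 330.5 N → static; friction equals the required 140 N.

f ≈ 140 N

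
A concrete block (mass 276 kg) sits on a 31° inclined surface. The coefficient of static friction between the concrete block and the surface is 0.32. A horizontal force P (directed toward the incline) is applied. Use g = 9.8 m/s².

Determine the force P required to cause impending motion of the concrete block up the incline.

P ≈ 3080 N

At impending motion up the slope, friction acts down-slope at its limit: f = μ_s N.
Perpendicular to the incline: N = m g cos θ + P sin θ.
Along the incline: P cos θ = m g sin θ + μ_s N = m g sin θ + μ_s (m g cos θ + P sin θ).
Solving, P (cos θ − μ_s sin θ) = m g (sin θ + μ_s cos θ), so P = 276×9.8×(sin 31° + 0.32 cos 31°)/(cos 31° − 0.32 sin 31°) = 2700×0.7893/0.6924 = 3080 N.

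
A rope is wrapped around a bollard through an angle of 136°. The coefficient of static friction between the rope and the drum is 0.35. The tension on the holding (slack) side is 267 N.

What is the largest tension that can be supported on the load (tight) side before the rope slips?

At impending slip the capstan equation gives T₂/T₁ = e^{μβ} with β in radians.
β = 136° × π/180 = 2.374 rad.
e^{μβ} = e^{0.35×2.374} = 2.295.
T₂ = T₁ · e^{μβ} = 267 × 2.295 = 613 N.

T_max ≈ 613 N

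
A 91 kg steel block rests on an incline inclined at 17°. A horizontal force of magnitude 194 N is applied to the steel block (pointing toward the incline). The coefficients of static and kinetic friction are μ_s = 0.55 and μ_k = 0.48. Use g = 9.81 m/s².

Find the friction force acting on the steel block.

f ≈ 75.5 N (up the incline)

The horizontal push has a component P sin θ into the surface, so N = m g cos θ + P sin θ = 853.7 + 56.72 = 910.4 N.
Along the incline, the net driving force (taking up-slope positive) is P cos θ − m g sin θ = 185.5 − 261 = -75.48 N, so equilibrium requires friction f = 75.48 N (up-slope).
Maximum static friction: μ_s N = 0.55 × 910.4 = 500.7 N.
Since 75.48 N is within the 500.7 N limit, the steel block stays put and friction is exactly 75.5 N.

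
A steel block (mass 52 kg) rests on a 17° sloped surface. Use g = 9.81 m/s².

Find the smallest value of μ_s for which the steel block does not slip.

At the slip threshold m g sin θ = μ_s m g cos θ, so μ_s,min = tan θ.
μ_s,min = tan 17° = 0.306.

μ_s,min ≈ 0.306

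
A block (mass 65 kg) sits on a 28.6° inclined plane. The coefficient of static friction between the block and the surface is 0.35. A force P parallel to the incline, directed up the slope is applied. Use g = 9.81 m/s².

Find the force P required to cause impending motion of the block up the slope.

At impending motion up the slope, friction acts down-slope at its limit: f = μ_s N.
P is parallel to the surface, so N = m g cos θ = 560 N.
Along the incline: P = m g sin θ + μ_s N = 305 + 0.35×560 = 501 N.

P ≈ 501 N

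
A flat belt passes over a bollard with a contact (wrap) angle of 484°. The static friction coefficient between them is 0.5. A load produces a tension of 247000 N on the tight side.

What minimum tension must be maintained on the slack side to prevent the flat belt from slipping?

T_min ≈ 3620 N

Capstan equation at impending slip: T_tight/T_slack = e^{μβ}.
β = 484° = 8.447 rad; e^{μβ} = e^{0.5×8.447} = 68.29.
T_slack = T_tight / e^{μβ} = 247000 / 68.29 = 3620 N.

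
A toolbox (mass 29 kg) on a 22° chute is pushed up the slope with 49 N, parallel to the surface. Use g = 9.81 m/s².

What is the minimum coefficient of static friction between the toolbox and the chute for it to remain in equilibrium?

N = m g cos θ = 263.8 N.
Friction must make up the shortfall along the incline: f = m g sin θ − P = 106.6 − 49 = 57.57 N.
At the threshold f = μ_s N, so μ_s,min = 57.57/263.8 = 0.218.

μ_s,min ≈ 0.218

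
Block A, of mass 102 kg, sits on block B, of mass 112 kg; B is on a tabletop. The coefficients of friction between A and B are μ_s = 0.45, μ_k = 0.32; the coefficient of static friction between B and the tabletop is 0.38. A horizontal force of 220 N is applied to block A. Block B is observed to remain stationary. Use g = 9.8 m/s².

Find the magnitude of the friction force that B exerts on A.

f ≈ 220 N

The normal force B exerts on A is simply A's weight, N₁ = 999.6 N.
So the A–B interface can sustain at most μ_s N₁ = 449.8 N of static friction.
P = 220 N is within that limit, so A and B move together (both at rest); the A–B friction is simply f₁ = P = 220 N.
By Newton's third law B feels 220 N forward from A. With B stationary, the floor's static friction on B balances it: f₂ = 220 N (well within μ_s(m_A+m_B)g = 796.9 N).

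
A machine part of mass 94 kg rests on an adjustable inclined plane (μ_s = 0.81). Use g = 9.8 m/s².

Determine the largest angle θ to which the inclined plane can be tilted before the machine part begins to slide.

θ_max ≈ 39°

At the slip threshold, m g sin θ = μ_s · m g cos θ, so tan θ = μ_s.
θ_max = arctan(0.81) = 39°.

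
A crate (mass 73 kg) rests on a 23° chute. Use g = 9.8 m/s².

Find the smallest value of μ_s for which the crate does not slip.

μ_s,min ≈ 0.424

At the slip threshold m g sin θ = μ_s m g cos θ, so μ_s,min = tan θ.
μ_s,min = tan 23° = 0.424.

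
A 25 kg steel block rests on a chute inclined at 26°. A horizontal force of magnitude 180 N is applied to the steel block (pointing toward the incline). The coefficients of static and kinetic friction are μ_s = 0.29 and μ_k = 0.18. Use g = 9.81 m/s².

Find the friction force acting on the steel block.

Resolve perpendicular to the incline: N = m g cos θ + P sin θ = 25×9.81×cos 26° + 180×sin 26° = 299.3 N.
Along the incline, the net driving force (taking up-slope positive) is P cos θ − m g sin θ = 161.8 − 107.5 = 54.27 N, so equilibrium requires friction f = -54.27 N (down-slope).
The limit of static friction is μ_s N = 86.81 N.
|f_req| = 54.27 ≤ 86.81 N → the steel block is in equilibrium; friction equals the required value.

f ≈ 54.3 N (down the incline)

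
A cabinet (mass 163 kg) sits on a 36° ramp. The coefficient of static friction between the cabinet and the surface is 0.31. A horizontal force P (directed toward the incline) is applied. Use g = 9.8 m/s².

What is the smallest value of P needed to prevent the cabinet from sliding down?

The cabinet tends to slide down (tan θ > μ_s), so at the point of impending slip friction acts up-slope at its limit: f = μ_s N.
Perpendicular to the incline: N = m g cos θ + P sin θ.
Along the incline: P cos θ + μ_s N = m g sin θ, i.e. P cos θ + μ_s (m g cos θ + P sin θ) = m g sin θ.
Solving, P (cos θ + μ_s sin θ) = m g (sin θ − μ_s cos θ), so P = 1600×0.337/0.9912 = 543 N.

P_min ≈ 543 N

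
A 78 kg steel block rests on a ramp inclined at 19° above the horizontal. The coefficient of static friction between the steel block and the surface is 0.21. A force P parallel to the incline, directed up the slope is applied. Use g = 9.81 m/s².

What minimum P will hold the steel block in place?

P_min ≈ 97.2 N

The steel block tends to slide down (tan θ > μ_s), so at the point of impending slip friction acts up-slope at its limit: f = μ_s N.
P is parallel to the surface, so N = m g cos θ = 723 N.
Along the incline: P + μ_s N = m g sin θ, so P = 249 − 0.21×723 = 97.2 N.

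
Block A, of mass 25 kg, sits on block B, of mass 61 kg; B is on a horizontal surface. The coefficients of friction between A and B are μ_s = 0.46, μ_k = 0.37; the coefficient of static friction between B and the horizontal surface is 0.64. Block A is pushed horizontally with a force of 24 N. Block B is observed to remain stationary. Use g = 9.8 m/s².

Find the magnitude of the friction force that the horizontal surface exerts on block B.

f ≈ 24 N

Normal force at the A–B interface: N₁ = m_A g = 245 N.
So the A–B interface can sustain at most μ_s N₁ = 112.7 N of static friction.
Since P = 24 N ≤ 112.7 N, A does not slip on B; friction on A equals P = 24 N.
By Newton's third law B feels 24 N forward from A. With B stationary, the floor's static friction on B balances it: f₂ = 24 N (well within μ_s(m_A+m_B)g = 539.4 N).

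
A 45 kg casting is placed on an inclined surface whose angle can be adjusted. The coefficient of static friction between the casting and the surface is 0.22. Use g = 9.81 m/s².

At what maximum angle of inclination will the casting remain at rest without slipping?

At the slip threshold, m g sin θ = μ_s · m g cos θ, so tan θ = μ_s.
θ_max = arctan(0.22) = 12.4°.

θ_max ≈ 12.4°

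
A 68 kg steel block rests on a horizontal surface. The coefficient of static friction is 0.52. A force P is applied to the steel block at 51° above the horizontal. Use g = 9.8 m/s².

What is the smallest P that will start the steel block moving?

P ≈ 335 N

N = m g − P sin α (the pull lifts the steel block).
At impending slip, P cos α = μ_s N = μ_s (m g − P sin α).
Solving: P (cos α + μ_s sin α) = μ_s m g → P = 0.52×666/(cos 51° + 0.52 sin 51°) = 347/1.033 = 335 N.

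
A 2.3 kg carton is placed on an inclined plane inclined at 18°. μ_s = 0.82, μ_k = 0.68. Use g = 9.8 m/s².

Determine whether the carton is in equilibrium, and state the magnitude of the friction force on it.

N = m g cos θ = 21.4 N.
Down-slope weight component: m g sin θ = 6.97 N.
μ_s N = 17.6 N.
6.97 ≤ 17.6 N, so it stays put; friction = 6.97 N.

f ≈ 6.97 N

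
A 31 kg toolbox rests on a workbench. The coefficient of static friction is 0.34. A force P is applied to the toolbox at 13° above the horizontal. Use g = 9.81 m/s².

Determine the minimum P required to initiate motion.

P ≈ 98.4 N

N = m g − P sin α (the pull lifts the toolbox).
At impending slip, P cos α = μ_s N = μ_s (m g − P sin α).
Solving: P (cos α + μ_s sin α) = μ_s m g → P = 0.34×304/(cos 13° + 0.34 sin 13°) = 103/1.051 = 98.4 N.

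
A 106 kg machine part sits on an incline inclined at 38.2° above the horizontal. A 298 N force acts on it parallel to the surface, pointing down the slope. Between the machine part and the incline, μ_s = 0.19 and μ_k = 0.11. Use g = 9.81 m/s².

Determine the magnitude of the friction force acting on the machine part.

Normal force: N = m g cos θ = 106 × 9.81 × cos 38.2° = 817.2 N.
Parallel to the incline, ΣF = 0 gives f = m g sin θ + P = 643.1 + 298 = 941.1 N (up-slope positive).
Static friction can supply at most μ_s N = 155.3 N.
|941.1| exceeds 155.3 N, so the machine part slips down-slope; friction is kinetic, f = μ_k N = 0.11×817.2 = 89.9 N.

f ≈ 89.9 N (up the incline)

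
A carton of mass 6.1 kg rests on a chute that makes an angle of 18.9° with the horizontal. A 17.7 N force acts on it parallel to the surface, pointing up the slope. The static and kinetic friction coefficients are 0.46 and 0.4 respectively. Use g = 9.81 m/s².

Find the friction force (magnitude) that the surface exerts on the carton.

Perpendicular to the surface, N = m g cos θ = 6.1·9.81·cos 18.9° = 56.61 N.
For equilibrium along the incline the friction force must supply f = m g sin θ − P = 19.38 − 17.7 = 1.684 N (positive meaning up-slope).
Maximum static friction available: μ_s N = 0.46 × 56.61 = 26.04 N.
Since |1.684| ≤ 26.04 N, no slip — friction simply equals what equilibrium demands.

f ≈ 1.68 N (up the incline)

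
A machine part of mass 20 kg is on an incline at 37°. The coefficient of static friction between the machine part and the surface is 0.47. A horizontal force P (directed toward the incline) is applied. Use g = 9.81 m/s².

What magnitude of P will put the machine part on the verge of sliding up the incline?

At impending motion up the slope, friction acts down-slope at its limit: f = μ_s N.
Perpendicular to the incline: N = m g cos θ + P sin θ.
Along the incline: P cos θ = m g sin θ + μ_s N = m g sin θ + μ_s (m g cos θ + P sin θ).
Solving, P (cos θ − μ_s sin θ) = m g (sin θ + μ_s cos θ), so P = 20×9.81×(sin 37° + 0.47 cos 37°)/(cos 37° − 0.47 sin 37°) = 196×0.9772/0.5158 = 372 N.

P ≈ 372 N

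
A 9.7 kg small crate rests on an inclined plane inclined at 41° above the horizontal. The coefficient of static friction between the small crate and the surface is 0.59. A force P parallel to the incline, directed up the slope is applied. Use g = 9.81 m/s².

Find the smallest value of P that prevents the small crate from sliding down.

P_min ≈ 20.1 N

The small crate tends to slide down (tan θ > μ_s), so at the point of impending slip friction acts up-slope at its limit: f = μ_s N.
P is parallel to the surface, so N = m g cos θ = 71.8 N.
Along the incline: P + μ_s N = m g sin θ, so P = 62.4 − 0.59×71.8 = 20.1 N.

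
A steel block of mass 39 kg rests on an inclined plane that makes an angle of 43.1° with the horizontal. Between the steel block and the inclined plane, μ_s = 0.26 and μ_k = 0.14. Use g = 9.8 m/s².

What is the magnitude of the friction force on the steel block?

f ≈ 39.1 N (up the incline)

The normal reaction is N = m g cos θ = 279.1 N.
For equilibrium along the incline, friction must balance the weight component: f = m g sin θ = 261.1 N up the slope.
The static-friction ceiling is μ_s N = 0.26 × 279.1 = 72.56 N.
Since |261.1| > 72.56 N, static friction cannot hold it; the steel block slides down the incline and kinetic friction applies: f = μ_k N = 0.14 × 279.1 = 39.1 N.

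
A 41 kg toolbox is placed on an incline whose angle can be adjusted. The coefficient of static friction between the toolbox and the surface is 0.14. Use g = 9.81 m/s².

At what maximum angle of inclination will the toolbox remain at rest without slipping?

At the slip threshold, m g sin θ = μ_s · m g cos θ, so tan θ = μ_s.
θ_max = arctan(0.14) = 7.97°.

θ_max ≈ 7.97°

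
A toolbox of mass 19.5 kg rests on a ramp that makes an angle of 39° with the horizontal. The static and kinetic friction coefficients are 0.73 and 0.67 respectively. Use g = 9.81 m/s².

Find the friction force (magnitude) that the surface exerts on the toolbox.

f ≈ 99.6 N (up the incline)

The normal reaction is N = m g cos θ = 148.7 N.
For equilibrium along the incline, friction must balance the weight component: f = m g sin θ = 120.4 N up the slope.
Static friction can supply at most μ_s N = 108.5 N.
Since |120.4| > 108.5 N, static friction cannot hold it; the toolbox slides down the incline and kinetic friction applies: f = μ_k N = 0.67 × 148.7 = 99.6 N.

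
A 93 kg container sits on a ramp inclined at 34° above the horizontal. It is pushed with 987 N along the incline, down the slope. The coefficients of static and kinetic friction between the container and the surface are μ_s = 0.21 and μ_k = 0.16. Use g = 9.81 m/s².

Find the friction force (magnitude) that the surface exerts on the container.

Normal force: N = m g cos θ = 93 × 9.81 × cos 34° = 756.4 N.
The friction needed for equilibrium is m g sin θ + P = 510.2 + 987 = 1497 N, measured positive up-slope.
Maximum static friction available: μ_s N = 0.21 × 756.4 = 158.8 N.
Since |1497| > 158.8 N, static friction cannot hold it; the container slides down the incline and kinetic friction applies: f = μ_k N = 0.16 × 756.4 = 121 N.

f ≈ 121 N (up the incline)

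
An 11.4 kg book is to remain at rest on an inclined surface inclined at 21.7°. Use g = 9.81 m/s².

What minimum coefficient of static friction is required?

At the slip threshold m g sin θ = μ_s m g cos θ, so μ_s,min = tan θ.
μ_s,min = tan 21.7° = 0.398.

μ_s,min ≈ 0.398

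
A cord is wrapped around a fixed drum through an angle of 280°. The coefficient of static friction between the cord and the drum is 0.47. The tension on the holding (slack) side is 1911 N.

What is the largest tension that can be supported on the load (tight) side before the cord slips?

At impending slip the capstan equation gives T₂/T₁ = e^{μβ} with β in radians.
β = 280° × π/180 = 4.887 rad.
e^{μβ} = e^{0.47×4.887} = 9.943.
T₂ = T₁ · e^{μβ} = 1911 × 9.943 = 19000 N.

T_max ≈ 19000 N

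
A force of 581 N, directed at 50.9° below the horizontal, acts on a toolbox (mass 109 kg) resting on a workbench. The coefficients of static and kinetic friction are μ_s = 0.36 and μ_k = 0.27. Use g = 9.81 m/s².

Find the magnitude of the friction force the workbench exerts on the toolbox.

f ≈ 366 N

Vertical equilibrium gives N = m g + P sin α = 1520 N.
Horizontally, friction must balance P cos α = 366.4 N.
μ_s N = 0.36 × 1520 = 547.3 N.
366.4 ≤ 547.3 N → static; friction equals the required 366 N.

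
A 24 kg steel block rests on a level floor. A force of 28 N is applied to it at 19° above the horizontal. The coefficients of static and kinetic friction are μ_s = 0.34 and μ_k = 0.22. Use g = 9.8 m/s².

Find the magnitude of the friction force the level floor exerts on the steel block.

Vertical equilibrium gives N = m g − P sin α = 226.1 N.
Horizontally, friction must balance P cos α = 26.47 N.
μ_s N = 0.34 × 226.1 = 76.87 N.
Since 26.47 N does not exceed the limit, the steel block stays at rest and f = 26.5 N.

f ≈ 26.5 N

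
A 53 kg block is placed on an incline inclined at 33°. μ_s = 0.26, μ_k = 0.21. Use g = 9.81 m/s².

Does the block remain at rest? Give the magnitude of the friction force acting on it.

f ≈ 91.6 N

N = m g cos θ = 436 N.
Down-slope weight component: m g sin θ = 283 N.
μ_s N = 113 N.
283 > 113 N, so it slides; kinetic friction f = μ_k N = 0.21×436 = 91.6 N.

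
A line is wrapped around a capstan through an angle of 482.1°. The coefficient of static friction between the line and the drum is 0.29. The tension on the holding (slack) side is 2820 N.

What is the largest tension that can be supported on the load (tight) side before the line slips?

At impending slip the capstan equation gives T₂/T₁ = e^{μβ} with β in radians.
β = 482.1° × π/180 = 8.414 rad.
e^{μβ} = e^{0.29×8.414} = 11.47.
T₂ = T₁ · e^{μβ} = 2820 × 11.47 = 32400 N.

T_max ≈ 32400 N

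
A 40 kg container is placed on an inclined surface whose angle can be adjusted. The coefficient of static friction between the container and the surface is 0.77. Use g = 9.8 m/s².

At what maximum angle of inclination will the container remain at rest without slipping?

At the slip threshold, m g sin θ = μ_s · m g cos θ, so tan θ = μ_s.
θ_max = arctan(0.77) = 37.6°.

θ_max ≈ 37.6°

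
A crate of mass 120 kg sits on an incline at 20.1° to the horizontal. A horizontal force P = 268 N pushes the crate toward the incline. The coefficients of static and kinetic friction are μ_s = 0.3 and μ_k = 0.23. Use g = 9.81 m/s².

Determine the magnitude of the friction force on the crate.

f ≈ 153 N (up the incline)

Normal direction: N = m g cos θ + P sin θ = 1198 N.
Parallel to the incline: P cos θ − m g sin θ = 251.7 − 404.6 = -152.9 N; the friction needed to balance this is 152.9 N acting up the slope.
Maximum static friction: μ_s N = 0.3 × 1198 = 359.3 N.
Since 152.9 N is within the 359.3 N limit, the crate stays put and friction is exactly 153 N.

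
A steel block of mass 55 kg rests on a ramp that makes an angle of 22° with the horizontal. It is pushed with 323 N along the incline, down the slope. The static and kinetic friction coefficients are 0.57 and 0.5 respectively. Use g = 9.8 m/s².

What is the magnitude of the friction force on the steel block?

The normal reaction is N = m g cos θ = 499.8 N.
Parallel to the incline, ΣF = 0 gives f = m g sin θ + P = 201.9 + 323 = 524.9 N (up-slope positive).
The static-friction ceiling is μ_s N = 0.57 × 499.8 = 284.9 N.
|524.9| exceeds 284.9 N, so the steel block slips down-slope; friction is kinetic, f = μ_k N = 0.5×499.8 = 250 N.

f ≈ 250 N (up the incline)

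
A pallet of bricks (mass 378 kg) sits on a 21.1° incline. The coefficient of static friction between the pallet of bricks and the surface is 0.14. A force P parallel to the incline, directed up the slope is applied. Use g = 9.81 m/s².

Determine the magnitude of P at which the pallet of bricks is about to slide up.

P ≈ 1820 N

At impending motion up the slope, friction acts down-slope at its limit: f = μ_s N.
P is parallel to the surface, so N = m g cos θ = 3460 N.
Along the incline: P = m g sin θ + μ_s N = 1330 + 0.14×3460 = 1820 N.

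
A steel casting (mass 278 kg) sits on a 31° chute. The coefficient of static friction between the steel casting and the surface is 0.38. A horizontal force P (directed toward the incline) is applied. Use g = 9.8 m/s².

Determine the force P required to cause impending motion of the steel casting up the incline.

P ≈ 3460 N

At impending motion up the slope, friction acts down-slope at its limit: f = μ_s N.
Perpendicular to the incline: N = m g cos θ + P sin θ.
Along the incline: P cos θ = m g sin θ + μ_s N = m g sin θ + μ_s (m g cos θ + P sin θ).
Solving, P (cos θ − μ_s sin θ) = m g (sin θ + μ_s cos θ), so P = 278×9.8×(sin 31° + 0.38 cos 31°)/(cos 31° − 0.38 sin 31°) = 2720×0.8408/0.6615 = 3460 N.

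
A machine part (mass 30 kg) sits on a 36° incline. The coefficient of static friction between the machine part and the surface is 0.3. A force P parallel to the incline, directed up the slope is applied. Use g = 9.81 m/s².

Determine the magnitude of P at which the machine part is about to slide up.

At impending motion up the slope, friction acts down-slope at its limit: f = μ_s N.
P is parallel to the surface, so N = m g cos θ = 238 N.
Along the incline: P = m g sin θ + μ_s N = 173 + 0.3×238 = 244 N.

P ≈ 244 N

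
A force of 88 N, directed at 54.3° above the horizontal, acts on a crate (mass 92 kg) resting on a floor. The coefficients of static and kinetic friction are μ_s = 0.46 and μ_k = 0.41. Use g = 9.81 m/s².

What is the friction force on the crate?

Vertical equilibrium gives N = m g − P sin α = 831.1 N.
The horizontal driving force is P cos α = 51.35 N, so equilibrium needs friction f = 51.35 N.
The static-friction limit is μ_s N = 382.3 N.
51.35 ≤ 382.3 N → static; friction equals the required 51.4 N.

f ≈ 51.4 N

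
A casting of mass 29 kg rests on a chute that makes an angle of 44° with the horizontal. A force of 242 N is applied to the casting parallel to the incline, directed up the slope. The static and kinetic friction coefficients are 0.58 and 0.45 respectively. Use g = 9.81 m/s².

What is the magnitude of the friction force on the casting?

The normal reaction is N = m g cos θ = 204.6 N.
For equilibrium along the incline the friction force must supply f = m g sin θ − P = 197.6 − 242 = -44.38 N (positive meaning up-slope).
The static-friction ceiling is μ_s N = 0.58 × 204.6 = 118.7 N.
Since |-44.38| ≤ 118.7 N, static friction is sufficient; f equals the required value, not μ_s N.

f ≈ 44.4 N (down the incline)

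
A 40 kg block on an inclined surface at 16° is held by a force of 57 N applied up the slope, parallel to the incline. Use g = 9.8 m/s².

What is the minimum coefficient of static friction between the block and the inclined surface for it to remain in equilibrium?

μ_s,min ≈ 0.135

N = m g cos θ = 376.8 N.
Friction must make up the shortfall along the incline: f = m g sin θ − P = 108 − 57 = 51.05 N.
At the threshold f = μ_s N, so μ_s,min = 51.05/376.8 = 0.135.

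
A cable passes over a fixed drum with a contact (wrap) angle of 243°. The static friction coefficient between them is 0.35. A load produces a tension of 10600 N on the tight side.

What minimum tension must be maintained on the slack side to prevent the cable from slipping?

T_min ≈ 2400 N

Capstan equation at impending slip: T_tight/T_slack = e^{μβ}.
β = 243° = 4.241 rad; e^{μβ} = e^{0.35×4.241} = 4.412.
T_slack = T_tight / e^{μβ} = 10600 / 4.412 = 2400 N.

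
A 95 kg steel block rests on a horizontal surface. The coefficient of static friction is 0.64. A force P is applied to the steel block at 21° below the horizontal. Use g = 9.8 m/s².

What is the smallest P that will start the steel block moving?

N = m g + P sin α (the push presses the steel block into the horizontal surface).
At impending slip, P cos α = μ_s N = μ_s (m g + P sin α).
Solving: P (cos α − μ_s sin α) = μ_s m g → P = 0.64×931/(cos 21° − 0.64 sin 21°) = 596/0.7042 = 846 N.

P ≈ 846 N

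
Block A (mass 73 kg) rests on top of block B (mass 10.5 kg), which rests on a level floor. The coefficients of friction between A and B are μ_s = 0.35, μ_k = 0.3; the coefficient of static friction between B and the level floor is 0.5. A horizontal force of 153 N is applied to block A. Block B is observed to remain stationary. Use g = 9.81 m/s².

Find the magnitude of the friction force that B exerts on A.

Normal force at the A–B interface: N₁ = m_A g = 716.1 N.
So the A–B interface can sustain at most μ_s N₁ = 250.6 N of static friction.
P = 153 N is within that limit, so A and B move together (both at rest); the A–B friction is simply f₁ = P = 153 N.
B experiences an equal 153 N forward from A (third law). B is in equilibrium, so the floor supplies f₂ = 153 N of static friction (limit μ_s(m_A+m_B)g = 409.6 N, not exceeded).

f ≈ 153 N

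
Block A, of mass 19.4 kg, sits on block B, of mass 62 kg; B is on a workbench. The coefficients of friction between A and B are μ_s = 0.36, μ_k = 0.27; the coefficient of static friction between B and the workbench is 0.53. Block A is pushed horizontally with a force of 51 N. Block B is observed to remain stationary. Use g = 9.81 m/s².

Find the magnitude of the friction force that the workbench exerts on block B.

Between the blocks, N₁ = m_A g = 190.3 N.
So the A–B interface can sustain at most μ_s N₁ = 68.51 N of static friction.
P = 51 N is within that limit, so A and B move together (both at rest); the A–B friction is simply f₁ = P = 51 N.
B experiences an equal 51 N forward from A (third law). B is in equilibrium, so the floor supplies f₂ = 51 N of static friction (limit μ_s(m_A+m_B)g = 423.2 N, not exceeded).

f ≈ 51 N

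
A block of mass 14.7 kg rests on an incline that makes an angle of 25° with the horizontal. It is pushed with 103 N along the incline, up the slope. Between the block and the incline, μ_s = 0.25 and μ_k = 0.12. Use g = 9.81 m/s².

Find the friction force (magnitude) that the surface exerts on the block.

f ≈ 15.7 N (down the incline)

The normal reaction is N = m g cos θ = 130.7 N.
For equilibrium along the incline the friction force must supply f = m g sin θ − P = 60.94 − 103 = -42.06 N (positive meaning up-slope).
Maximum static friction available: μ_s N = 0.25 × 130.7 = 32.67 N.
Since |-42.06| > 32.67 N, static friction cannot hold it; the block slides up the incline and kinetic friction applies: f = μ_k N = 0.12 × 130.7 = 15.7 N.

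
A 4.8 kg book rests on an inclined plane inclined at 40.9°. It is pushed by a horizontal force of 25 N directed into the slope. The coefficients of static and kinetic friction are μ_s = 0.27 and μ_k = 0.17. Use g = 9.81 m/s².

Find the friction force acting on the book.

f ≈ 11.9 N (up the incline)

Normal direction: N = m g cos θ + P sin θ = 51.96 N.
Along the incline, the net driving force (taking up-slope positive) is P cos θ − m g sin θ = 18.9 − 30.83 = -11.93 N, so equilibrium requires friction f = 11.93 N (up-slope).
The limit of static friction is μ_s N = 14.03 N.
|f_req| = 11.93 ≤ 14.03 N → the book is in equilibrium; friction equals the required value.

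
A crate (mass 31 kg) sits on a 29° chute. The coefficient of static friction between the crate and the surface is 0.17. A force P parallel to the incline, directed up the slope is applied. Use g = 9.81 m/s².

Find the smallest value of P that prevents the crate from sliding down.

P_min ≈ 102 N

The crate tends to slide down (tan θ > μ_s), so at the point of impending slip friction acts up-slope at its limit: f = μ_s N.
P is parallel to the surface, so N = m g cos θ = 266 N.
Along the incline: P + μ_s N = m g sin θ, so P = 147 − 0.17×266 = 102 N.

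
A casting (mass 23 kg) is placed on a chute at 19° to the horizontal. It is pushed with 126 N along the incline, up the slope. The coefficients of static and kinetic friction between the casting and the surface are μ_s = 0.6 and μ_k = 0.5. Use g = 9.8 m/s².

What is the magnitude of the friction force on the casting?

The normal reaction is N = m g cos θ = 213.1 N.
Parallel to the incline, ΣF = 0 gives f = m g sin θ − P = 73.38 − 126 = -52.62 N (up-slope positive).
Static friction can supply at most μ_s N = 127.9 N.
Since |-52.62| ≤ 127.9 N, no slip — friction simply equals what equilibrium demands.

f ≈ 52.6 N (down the incline)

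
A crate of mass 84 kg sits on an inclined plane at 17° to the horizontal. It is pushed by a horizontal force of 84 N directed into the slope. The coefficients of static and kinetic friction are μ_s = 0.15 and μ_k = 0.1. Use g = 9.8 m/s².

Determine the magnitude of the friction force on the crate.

f ≈ 81.2 N (up the incline)

Resolve perpendicular to the incline: N = m g cos θ + P sin θ = 84×9.8×cos 17° + 84×sin 17° = 811.8 N.
Along the incline, the net driving force (taking up-slope positive) is P cos θ − m g sin θ = 80.33 − 240.7 = -160.4 N, so equilibrium requires friction f = 160.4 N (up-slope).
Maximum static friction: μ_s N = 0.15 × 811.8 = 121.8 N.
The required 160.4 N exceeds the static limit, so the crate slides down-slope and f = μ_k N = 0.1×811.8 = 81.2 N.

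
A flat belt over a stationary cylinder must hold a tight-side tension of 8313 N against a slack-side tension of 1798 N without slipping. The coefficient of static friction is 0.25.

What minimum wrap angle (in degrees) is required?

β_min ≈ 351°

T₂/T₁ = e^{μβ} → β = ln(T₂/T₁)/μ.
β = ln(8313/1798)/0.25 = 1.531/0.25 = 6.125 rad.
In degrees: β = 6.125 × 180/π = 351°.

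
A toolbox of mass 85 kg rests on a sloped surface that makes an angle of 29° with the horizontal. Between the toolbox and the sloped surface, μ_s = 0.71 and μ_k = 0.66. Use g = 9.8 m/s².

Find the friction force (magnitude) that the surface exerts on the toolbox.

Normal force: N = m g cos θ = 85 × 9.8 × cos 29° = 728.6 N.
Along the slope the weight component is m g sin θ = 403.8 N; friction must supply exactly this, acting up-slope.
Static friction can supply at most μ_s N = 517.3 N.
Since |403.8| ≤ 517.3 N, static friction is sufficient; f equals the required value, not μ_s N.

f ≈ 404 N (up the incline)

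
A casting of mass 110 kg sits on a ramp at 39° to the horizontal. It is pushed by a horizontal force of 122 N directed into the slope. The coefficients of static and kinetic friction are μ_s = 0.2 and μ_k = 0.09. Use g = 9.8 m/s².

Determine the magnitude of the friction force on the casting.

Resolve perpendicular to the incline: N = m g cos θ + P sin θ = 110×9.8×cos 39° + 122×sin 39° = 914.5 N.
Along the incline, the net driving force (taking up-slope positive) is P cos θ − m g sin θ = 94.81 − 678.4 = -583.6 N, so equilibrium requires friction f = 583.6 N (up-slope).
Maximum static friction: μ_s N = 0.2 × 914.5 = 182.9 N.
|f_req| = 583.6 > 182.9 N → the casting slides down the incline; f = μ_k N = 0.09 × 914.5 = 82.3 N.

f ≈ 82.3 N (up the incline)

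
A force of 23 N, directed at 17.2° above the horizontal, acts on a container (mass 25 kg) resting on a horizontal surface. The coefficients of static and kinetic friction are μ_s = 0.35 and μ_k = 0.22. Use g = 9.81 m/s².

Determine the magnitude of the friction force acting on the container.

N = m g − P sin α = 245.2 − 23×sin 17.2° = 238.4 N.
The horizontal driving force is P cos α = 21.97 N, so equilibrium needs friction f = 21.97 N.
The static-friction limit is μ_s N = 83.46 N.
21.97 ≤ 83.46 N → static; friction equals the required 22 N.

f ≈ 22 N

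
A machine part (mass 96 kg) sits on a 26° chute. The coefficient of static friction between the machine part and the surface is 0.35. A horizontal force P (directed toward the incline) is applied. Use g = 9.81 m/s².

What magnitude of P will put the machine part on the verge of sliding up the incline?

At impending motion up the slope, friction acts down-slope at its limit: f = μ_s N.
Perpendicular to the incline: N = m g cos θ + P sin θ.
Along the incline: P cos θ = m g sin θ + μ_s N = m g sin θ + μ_s (m g cos θ + P sin θ).
Solving, P (cos θ − μ_s sin θ) = m g (sin θ + μ_s cos θ), so P = 96×9.81×(sin 26° + 0.35 cos 26°)/(cos 26° − 0.35 sin 26°) = 942×0.7529/0.7454 = 951 N.

P ≈ 951 N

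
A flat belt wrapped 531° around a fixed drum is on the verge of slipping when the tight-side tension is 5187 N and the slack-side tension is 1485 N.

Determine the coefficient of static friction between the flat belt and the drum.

T₂/T₁ = e^{μβ} → μ = ln(T₂/T₁)/β.
β = 531° = 9.268 rad.
μ = ln(5187/1485)/9.268 = ln(3.493)/9.268 = 0.135.

μ ≈ 0.135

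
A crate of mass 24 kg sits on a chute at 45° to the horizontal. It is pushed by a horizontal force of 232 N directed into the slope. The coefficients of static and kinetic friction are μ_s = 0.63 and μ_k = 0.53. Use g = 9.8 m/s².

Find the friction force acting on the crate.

Resolve perpendicular to the incline: N = m g cos θ + P sin θ = 24×9.8×cos 45° + 232×sin 45° = 330.4 N.
Along the incline, the net driving force (taking up-slope positive) is P cos θ − m g sin θ = 164 − 166.3 = -2.263 N, so equilibrium requires friction f = 2.263 N (up-slope).
The limit of static friction is μ_s N = 208.1 N.
|f_req| = 2.263 ≤ 208.1 N → the crate is in equilibrium; friction equals the required value.

f ≈ 2.26 N (up the incline)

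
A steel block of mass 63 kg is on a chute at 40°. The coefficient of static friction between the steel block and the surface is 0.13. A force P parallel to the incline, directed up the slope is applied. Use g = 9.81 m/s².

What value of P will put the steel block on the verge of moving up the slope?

P ≈ 459 N

At impending motion up the slope, friction acts down-slope at its limit: f = μ_s N.
P is parallel to the surface, so N = m g cos θ = 473 N.
Along the incline: P = m g sin θ + μ_s N = 397 + 0.13×473 = 459 N.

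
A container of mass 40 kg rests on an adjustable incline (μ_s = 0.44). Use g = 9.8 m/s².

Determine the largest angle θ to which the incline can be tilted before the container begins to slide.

θ_max ≈ 23.7°

At the slip threshold, m g sin θ = μ_s · m g cos θ, so tan θ = μ_s.
θ_max = arctan(0.44) = 23.7°.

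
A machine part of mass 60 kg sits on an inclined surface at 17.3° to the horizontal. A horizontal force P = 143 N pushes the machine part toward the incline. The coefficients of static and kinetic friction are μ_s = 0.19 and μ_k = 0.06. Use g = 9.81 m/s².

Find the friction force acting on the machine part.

f ≈ 38.5 N (up the incline)

Resolve perpendicular to the incline: N = m g cos θ + P sin θ = 60×9.81×cos 17.3° + 143×sin 17.3° = 604.5 N.
Parallel to the incline: P cos θ − m g sin θ = 136.5 − 175 = -38.5 N; the friction needed to balance this is 38.5 N acting up the slope.
Maximum static friction: μ_s N = 0.19 × 604.5 = 114.9 N.
Since 38.5 N is within the 114.9 N limit, the machine part stays put and friction is exactly 38.5 N.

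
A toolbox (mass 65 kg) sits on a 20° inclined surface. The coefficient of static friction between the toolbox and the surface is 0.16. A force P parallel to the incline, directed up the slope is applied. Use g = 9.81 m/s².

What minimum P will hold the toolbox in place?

P_min ≈ 122 N

The toolbox tends to slide down (tan θ > μ_s), so at the point of impending slip friction acts up-slope at its limit: f = μ_s N.
P is parallel to the surface, so N = m g cos θ = 599 N.
Along the incline: P + μ_s N = m g sin θ, so P = 218 − 0.16×599 = 122 N.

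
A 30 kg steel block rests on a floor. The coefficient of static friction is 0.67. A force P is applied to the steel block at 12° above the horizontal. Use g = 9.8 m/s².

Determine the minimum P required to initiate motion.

P ≈ 176 N

N = m g − P sin α (the pull lifts the steel block).
At impending slip, P cos α = μ_s N = μ_s (m g − P sin α).
Solving: P (cos α + μ_s sin α) = μ_s m g → P = 0.67×294/(cos 12° + 0.67 sin 12°) = 197/1.117 = 176 N.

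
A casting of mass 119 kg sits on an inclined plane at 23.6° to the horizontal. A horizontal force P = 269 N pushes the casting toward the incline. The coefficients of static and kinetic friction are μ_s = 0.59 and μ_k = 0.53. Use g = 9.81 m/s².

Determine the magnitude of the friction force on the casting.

f ≈ 221 N (up the incline)

Normal direction: N = m g cos θ + P sin θ = 1177 N.
Along the incline, the net driving force (taking up-slope positive) is P cos θ − m g sin θ = 246.5 − 467.4 = -220.9 N, so equilibrium requires friction f = 220.9 N (up-slope).
Maximum static friction: μ_s N = 0.59 × 1177 = 694.7 N.
|f_req| = 220.9 ≤ 694.7 N → the casting is in equilibrium; friction equals the required value.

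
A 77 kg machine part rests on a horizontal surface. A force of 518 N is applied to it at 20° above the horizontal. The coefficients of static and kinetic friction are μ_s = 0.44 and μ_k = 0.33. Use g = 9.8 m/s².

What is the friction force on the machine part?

Vertical equilibrium gives N = m g − P sin α = 577.4 N.
For equilibrium, f = P cos α = 518×cos 20° = 486.8 N.
μ_s N = 0.44 × 577.4 = 254.1 N.
The required friction exceeds μ_s N, so the machine part moves and f = μ_k N = 191 N.

f ≈ 191 N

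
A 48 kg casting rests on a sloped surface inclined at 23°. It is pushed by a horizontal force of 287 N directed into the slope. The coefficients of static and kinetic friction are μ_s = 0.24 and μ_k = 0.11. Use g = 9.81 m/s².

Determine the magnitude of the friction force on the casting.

f ≈ 80.2 N (down the incline)

The horizontal push has a component P sin θ into the surface, so N = m g cos θ + P sin θ = 433.4 + 112.1 = 545.6 N.
Along the incline, the net driving force (taking up-slope positive) is P cos θ − m g sin θ = 264.2 − 184 = 80.2 N, so equilibrium requires friction f = -80.2 N (down-slope).
Maximum static friction: μ_s N = 0.24 × 545.6 = 130.9 N.
Since 80.2 N is within the 130.9 N limit, the casting stays put and friction is exactly 80.2 N.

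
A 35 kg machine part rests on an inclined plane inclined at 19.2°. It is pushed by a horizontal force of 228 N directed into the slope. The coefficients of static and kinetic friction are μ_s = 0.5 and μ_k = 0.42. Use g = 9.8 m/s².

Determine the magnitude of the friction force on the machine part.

Resolve perpendicular to the incline: N = m g cos θ + P sin θ = 35×9.8×cos 19.2° + 228×sin 19.2° = 398.9 N.
Parallel to the incline: P cos θ − m g sin θ = 215.3 − 112.8 = 102.5 N; the friction needed to balance this is 102.5 N acting down the slope.
The limit of static friction is μ_s N = 199.5 N.
|f_req| = 102.5 ≤ 199.5 N → the machine part is in equilibrium; friction equals the required value.

f ≈ 103 N (down the incline)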